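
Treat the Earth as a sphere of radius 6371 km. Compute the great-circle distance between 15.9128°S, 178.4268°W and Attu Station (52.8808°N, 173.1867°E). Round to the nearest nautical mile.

Δλ = 173.1867 − -178.4268 = 351.6135°; wrapped into (−180°, 180°]: -8.3865°.
Δφ = 52.8808 − -15.9128 = 68.7936°.
a = sin²(Δφ/2) + cos φ₁ · cos φ₂ · sin²(Δλ/2) = 0.322239.
c = 2·atan2(√a, √(1−a)) = 1.20732 rad → d = 6371·c ≈ 7691.85 km ≈ 4153.27 nmi.

4153 nmi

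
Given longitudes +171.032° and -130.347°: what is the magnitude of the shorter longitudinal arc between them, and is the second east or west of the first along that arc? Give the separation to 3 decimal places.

Raw difference: -130.347 − 171.032 = -301.379°.
Normalise into (−180°, 180°]: -301.379° + 360° = 58.621°.
Positive ⇒ the second point lies to the east; separation 58.621°.

58.621° east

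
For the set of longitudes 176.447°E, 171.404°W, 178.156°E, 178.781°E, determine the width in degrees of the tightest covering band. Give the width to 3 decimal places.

12.149°

Sort the longitudes: -171.404°, +176.447°, +178.156°, +178.781°.
Eastward gaps between consecutive values (wrapping around): 347.851°, 1.709°, 0.625°, 9.815°.
Largest gap = 347.851° ⇒ minimal covering band is its complement: 360° − 347.851° = 12.149°.
Band runs from +176.447° eastward to -171.404°, crossing the antimeridian.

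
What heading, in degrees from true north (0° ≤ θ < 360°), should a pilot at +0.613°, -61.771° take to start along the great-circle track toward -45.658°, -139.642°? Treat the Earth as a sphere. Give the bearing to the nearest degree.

224°

Δλ = -139.642 − -61.771 = -77.871°.
θ = atan2( sin Δλ · cos φ₂ , cos φ₁ · sin φ₂ − sin φ₁ · cos φ₂ · cos Δλ )
  = atan2(-0.68334, -0.71671) = -136.366° → normalised to [0°, 360°): 223.634°.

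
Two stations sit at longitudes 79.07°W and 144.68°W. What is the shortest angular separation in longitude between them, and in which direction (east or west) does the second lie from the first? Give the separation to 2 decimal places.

Raw difference: -144.68 − -79.07 = -65.61°.
Normalise into (−180°, 180°]: -65.61° stays -65.61°.
Negative ⇒ the second point lies to the west; separation 65.61°.

65.61° west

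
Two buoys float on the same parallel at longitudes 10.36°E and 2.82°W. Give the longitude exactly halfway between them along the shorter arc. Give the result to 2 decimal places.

3.77°E

Signed shortest Δλ from +10.36° to -2.82° is -13.18°.
Midpoint longitude = +10.36° + (-13.18°)/2 = +10.36° − 6.59° = +3.77°.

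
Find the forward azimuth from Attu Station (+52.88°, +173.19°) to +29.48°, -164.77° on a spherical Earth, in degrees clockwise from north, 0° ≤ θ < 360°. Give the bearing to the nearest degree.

137°

Δλ = -164.77 − 173.19 = -337.96°; wrapped into (−180°, 180°]: 22.04°.
θ = atan2( sin Δλ · cos φ₂ , cos φ₁ · sin φ₂ − sin φ₁ · cos φ₂ · cos Δλ )
  = atan2(0.32667, -0.34642) = 136.681° → normalised to [0°, 360°): 136.681°.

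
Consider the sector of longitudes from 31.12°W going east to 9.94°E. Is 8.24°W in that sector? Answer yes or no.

Band width going east from -31.12° to +9.94°: ((9.94 − -31.12) mod 360) = 41.06°.
Offset of -8.24° east of the west edge: ((-8.24 − -31.12) mod 360) = 22.88°.
22.88° ≤ 41.06° ⇒ inside.

Yes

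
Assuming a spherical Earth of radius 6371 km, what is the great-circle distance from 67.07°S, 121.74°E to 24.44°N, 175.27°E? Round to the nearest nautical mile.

5992 nmi

Δλ = 175.27 − 121.74 = 53.53°.
Δφ = 24.44 − -67.07 = 91.51°.
a = sin²(Δφ/2) + cos φ₁ · cos φ₂ · sin²(Δλ/2) = 0.585108.
c = 2·atan2(√a, √(1−a)) = 1.74184 rad → d = 6371·c ≈ 11097.29 km ≈ 5992.06 nmi.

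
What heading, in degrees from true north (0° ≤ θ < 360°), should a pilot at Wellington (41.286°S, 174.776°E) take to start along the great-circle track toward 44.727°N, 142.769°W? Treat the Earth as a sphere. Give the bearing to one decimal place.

28.7°

Δλ = -142.769 − 174.776 = -317.545°; wrapped into (−180°, 180°]: 42.455°.
θ = atan2( sin Δλ · cos φ₂ , cos φ₁ · sin φ₂ − sin φ₁ · cos φ₂ · cos Δλ )
  = atan2(0.47957, 0.87467) = 28.736° → normalised to [0°, 360°): 28.736°.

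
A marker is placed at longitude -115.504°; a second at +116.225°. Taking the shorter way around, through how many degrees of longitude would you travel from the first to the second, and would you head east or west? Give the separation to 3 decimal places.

Raw difference: 116.225 − -115.504 = 231.729°.
Normalise into (−180°, 180°]: 231.729° − 360° = -128.271°.
Negative ⇒ the second point lies to the west; separation 128.271°.

128.271° west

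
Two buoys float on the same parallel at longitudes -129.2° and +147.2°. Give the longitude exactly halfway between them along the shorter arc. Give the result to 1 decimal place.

-171.0°

Signed shortest Δλ from -129.2° to +147.2° is -83.6°.
Midpoint longitude = -129.2° + (-83.6°)/2 = -129.2° − 41.8° = -171.0°.
(The naïve average (-129.2 + +147.2)/2 = 9.0° is on the wrong side of the globe.)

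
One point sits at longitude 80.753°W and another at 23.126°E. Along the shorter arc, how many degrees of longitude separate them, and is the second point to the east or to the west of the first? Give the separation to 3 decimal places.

Raw difference: 23.126 − -80.753 = 103.879°.
Normalise into (−180°, 180°]: 103.879° stays 103.879°.
Positive ⇒ the second point lies to the east; separation 103.879°.

103.879° east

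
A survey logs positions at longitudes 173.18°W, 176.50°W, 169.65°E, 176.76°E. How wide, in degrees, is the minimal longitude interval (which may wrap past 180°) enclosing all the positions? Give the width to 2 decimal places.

Sort the longitudes: -176.50°, -173.18°, +169.65°, +176.76°.
Eastward gaps between consecutive values (wrapping around): 3.32°, 342.83°, 7.11°, 6.74°.
Largest gap = 342.83° ⇒ minimal covering band is its complement: 360° − 342.83° = 17.17°.
Band runs from +169.65° eastward to -173.18°, crossing the antimeridian.

17.17°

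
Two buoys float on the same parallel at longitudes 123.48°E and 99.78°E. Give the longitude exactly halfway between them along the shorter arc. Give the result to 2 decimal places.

111.63°E

Signed shortest Δλ from +123.48° to +99.78° is -23.70°.
Midpoint longitude = +123.48° + (-23.70°)/2 = +123.48° − 11.85° = +111.63°.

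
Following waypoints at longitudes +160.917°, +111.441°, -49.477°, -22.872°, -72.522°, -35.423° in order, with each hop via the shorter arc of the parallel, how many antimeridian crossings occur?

Leg 1: +160.917° → +111.441°, shortest Δλ = -49.476° (west) — does not cross 180°.
Leg 2: +111.441° → -49.477°, shortest Δλ = -160.918° (west) — does not cross 180°.
Leg 3: -49.477° → -22.872°, shortest Δλ = 26.605° (east) — does not cross 180°.
Leg 4: -22.872° → -72.522°, shortest Δλ = -49.65° (west) — does not cross 180°.
Leg 5: -72.522° → -35.423°, shortest Δλ = 37.099° (east) — does not cross 180°.
Total crossings: 0.

0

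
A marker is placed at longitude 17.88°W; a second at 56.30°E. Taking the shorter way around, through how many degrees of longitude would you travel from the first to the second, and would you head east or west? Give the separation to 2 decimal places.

74.18° east

Raw difference: 56.30 − -17.88 = 74.18°.
Normalise into (−180°, 180°]: 74.18° stays 74.18°.
Positive ⇒ the second point lies to the east; separation 74.18°.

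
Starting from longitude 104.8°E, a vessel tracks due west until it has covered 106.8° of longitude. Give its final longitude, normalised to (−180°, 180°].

2.0°W

Start at +104.8°; shift −106.8° → -2.0°.
-2.0° already lies in (−180°, 180°].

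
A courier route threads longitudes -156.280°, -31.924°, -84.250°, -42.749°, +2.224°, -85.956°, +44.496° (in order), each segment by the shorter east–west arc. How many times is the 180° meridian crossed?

0

Leg 1: -156.280° → -31.924°, shortest Δλ = 124.356° (east) — does not cross 180°.
Leg 2: -31.924° → -84.250°, shortest Δλ = -52.326° (west) — does not cross 180°.
Leg 3: -84.250° → -42.749°, shortest Δλ = 41.501° (east) — does not cross 180°.
Leg 4: -42.749° → +2.224°, shortest Δλ = 44.973° (east) — does not cross 180°.
Leg 5: +2.224° → -85.956°, shortest Δλ = -88.18° (west) — does not cross 180°.
Leg 6: -85.956° → +44.496°, shortest Δλ = 130.452° (east) — does not cross 180°.
Total crossings: 0.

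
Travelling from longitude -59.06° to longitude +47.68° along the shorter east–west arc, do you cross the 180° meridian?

No

Signed shortest Δλ = ((47.68 − -59.06 + 180) mod 360) − 180 = 106.74°.
Going east by 106.74° from -59.06° reaches +47.68° without touching 180°.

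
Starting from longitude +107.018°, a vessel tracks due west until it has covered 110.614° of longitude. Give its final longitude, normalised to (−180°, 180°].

-3.596°

Start at +107.018°; shift −110.614° → -3.596°.
-3.596° already lies in (−180°, 180°].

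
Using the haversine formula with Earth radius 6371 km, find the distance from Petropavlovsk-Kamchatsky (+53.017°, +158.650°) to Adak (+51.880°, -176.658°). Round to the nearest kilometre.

Δλ = -176.658 − 158.650 = -335.308°; wrapped into (−180°, 180°]: 24.692°.
Δφ = 51.880 − 53.017 = -1.137°.
a = sin²(Δφ/2) + cos φ₁ · cos φ₂ · sin²(Δλ/2) = 0.017076.
c = 2·atan2(√a, √(1−a)) = 0.26210 rad → d = 6371·c ≈ 1669.83 km.

1670 km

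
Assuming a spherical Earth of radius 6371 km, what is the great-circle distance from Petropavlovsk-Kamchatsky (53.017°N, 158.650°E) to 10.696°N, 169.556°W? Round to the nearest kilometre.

5494 km

Δλ = -169.556 − 158.650 = -328.206°; wrapped into (−180°, 180°]: 31.794°.
Δφ = 10.696 − 53.017 = -42.321°.
a = sin²(Δφ/2) + cos φ₁ · cos φ₂ · sin²(Δλ/2) = 0.174658.
c = 2·atan2(√a, √(1−a)) = 0.86231 rad → d = 6371·c ≈ 5493.78 km.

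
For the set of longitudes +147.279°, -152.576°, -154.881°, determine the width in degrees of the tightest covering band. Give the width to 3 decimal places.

Sort the longitudes: -154.881°, -152.576°, +147.279°.
Eastward gaps between consecutive values (wrapping around): 2.305°, 299.855°, 57.840°.
Largest gap = 299.855° ⇒ minimal covering band is its complement: 360° − 299.855° = 60.145°.
Band runs from +147.279° eastward to -152.576°, crossing the antimeridian.

60.145°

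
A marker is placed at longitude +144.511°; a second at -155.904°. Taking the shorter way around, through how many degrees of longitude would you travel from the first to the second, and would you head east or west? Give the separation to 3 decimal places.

Raw difference: -155.904 − 144.511 = -300.415°.
Normalise into (−180°, 180°]: -300.415° + 360° = 59.585°.
Positive ⇒ the second point lies to the east; separation 59.585°.

59.585° east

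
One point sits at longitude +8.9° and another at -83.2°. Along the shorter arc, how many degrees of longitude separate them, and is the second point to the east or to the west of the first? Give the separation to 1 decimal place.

Raw difference: -83.2 − 8.9 = -92.1°.
Normalise into (−180°, 180°]: -92.1° stays -92.1°.
Negative ⇒ the second point lies to the west; separation 92.1°.

92.1° west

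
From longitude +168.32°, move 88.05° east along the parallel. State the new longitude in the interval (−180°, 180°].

-103.63°

Start at +168.32°; shift +88.05° → +256.37°.
+256.37° lies outside (−180°, 180°]; subtract 360° → -103.63°.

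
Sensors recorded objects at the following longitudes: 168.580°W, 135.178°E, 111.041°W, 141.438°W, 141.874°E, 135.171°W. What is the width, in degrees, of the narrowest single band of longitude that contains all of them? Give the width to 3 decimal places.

113.781°

Sort the longitudes: -168.580°, -141.438°, -135.171°, -111.041°, +135.178°, +141.874°.
Eastward gaps between consecutive values (wrapping around): 27.142°, 6.267°, 24.130°, 246.219°, 6.696°, 49.546°.
Largest gap = 246.219° ⇒ minimal covering band is its complement: 360° − 246.219° = 113.781°.
Band runs from +135.178° eastward to -111.041°, crossing the antimeridian.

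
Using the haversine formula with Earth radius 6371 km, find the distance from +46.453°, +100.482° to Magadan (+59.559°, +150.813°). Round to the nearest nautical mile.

Δλ = 150.813 − 100.482 = 50.331°.
Δφ = 59.559 − 46.453 = 13.106°.
a = sin²(Δφ/2) + cos φ₁ · cos φ₂ · sin²(Δλ/2) = 0.076142.
c = 2·atan2(√a, √(1−a)) = 0.55913 rad → d = 6371·c ≈ 3562.22 km ≈ 1923.45 nmi.

1923 nmi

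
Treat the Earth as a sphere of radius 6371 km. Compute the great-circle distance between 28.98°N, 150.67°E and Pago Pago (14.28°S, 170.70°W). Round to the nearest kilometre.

6352 km

Δλ = -170.70 − 150.67 = -321.37°; wrapped into (−180°, 180°]: 38.63°.
Δφ = -14.28 − 28.98 = -43.26°.
a = sin²(Δφ/2) + cos φ₁ · cos φ₂ · sin²(Δλ/2) = 0.228622.
c = 2·atan2(√a, √(1−a)) = 0.99708 rad → d = 6371·c ≈ 6352.40 km.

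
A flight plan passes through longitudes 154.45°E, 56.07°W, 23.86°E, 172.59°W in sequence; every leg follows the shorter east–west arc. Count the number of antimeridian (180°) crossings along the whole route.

Leg 1: +154.45° → -56.07°, shortest Δλ = 149.48° (east) — crosses 180°.
Leg 2: -56.07° → +23.86°, shortest Δλ = 79.93° (east) — does not cross 180°.
Leg 3: +23.86° → -172.59°, shortest Δλ = 163.55° (east) — crosses 180°.
Total crossings: 2.

2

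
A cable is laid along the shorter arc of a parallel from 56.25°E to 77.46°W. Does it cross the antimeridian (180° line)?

No

Signed shortest Δλ = ((-77.46 − 56.25 + 180) mod 360) − 180 = -133.71°.
Going west by 133.71° from +56.25° reaches -77.46° without touching 180°.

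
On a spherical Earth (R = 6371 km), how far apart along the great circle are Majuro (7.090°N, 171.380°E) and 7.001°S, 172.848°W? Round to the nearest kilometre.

2348 km

Δλ = -172.848 − 171.380 = -344.228°; wrapped into (−180°, 180°]: 15.772°.
Δφ = -7.001 − 7.090 = -14.091°.
a = sin²(Δφ/2) + cos φ₁ · cos φ₂ · sin²(Δλ/2) = 0.033586.
c = 2·atan2(√a, √(1−a)) = 0.36861 rad → d = 6371·c ≈ 2348.44 km.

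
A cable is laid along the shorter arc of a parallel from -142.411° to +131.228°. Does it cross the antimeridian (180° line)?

Yes

Naïve |131.228 − -142.411| = 273.639° > 180°, so the shorter arc goes the other way round — across 180°.
Signed shortest Δλ = ((131.228 − -142.411 + 180) mod 360) − 180 = -86.361°.
Going west by 86.361° from -142.411° passes through 180° before reaching +131.228°.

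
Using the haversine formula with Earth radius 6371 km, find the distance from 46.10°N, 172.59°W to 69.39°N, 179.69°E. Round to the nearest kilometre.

Δλ = 179.69 − -172.59 = 352.28°; wrapped into (−180°, 180°]: -7.72°.
Δφ = 69.39 − 46.10 = 23.29°.
a = sin²(Δφ/2) + cos φ₁ · cos φ₂ · sin²(Δλ/2) = 0.041848.
c = 2·atan2(√a, √(1−a)) = 0.41205 rad → d = 6371·c ≈ 2625.15 km.

2625 km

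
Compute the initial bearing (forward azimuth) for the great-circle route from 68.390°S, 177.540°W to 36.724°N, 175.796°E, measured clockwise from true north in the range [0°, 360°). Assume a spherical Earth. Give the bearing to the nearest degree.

354°

Δλ = 175.796 − -177.540 = 353.336°; wrapped into (−180°, 180°]: -6.664°.
θ = atan2( sin Δλ · cos φ₂ , cos φ₁ · sin φ₂ − sin φ₁ · cos φ₂ · cos Δλ )
  = atan2(-0.09301, 0.96037) = -5.532° → normalised to [0°, 360°): 354.468°.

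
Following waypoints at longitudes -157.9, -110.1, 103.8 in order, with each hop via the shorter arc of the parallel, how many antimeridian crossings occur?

Leg 1: -157.9° → -110.1°, shortest Δλ = 47.8° (east) — does not cross 180°.
Leg 2: -110.1° → +103.8°, shortest Δλ = -146.1° (west) — crosses 180°.
Total crossings: 1.

1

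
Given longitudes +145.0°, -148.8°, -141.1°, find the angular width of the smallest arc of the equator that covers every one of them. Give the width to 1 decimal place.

73.9°

Sort the longitudes: -148.8°, -141.1°, +145.0°.
Eastward gaps between consecutive values (wrapping around): 7.7°, 286.1°, 66.2°.
Largest gap = 286.1° ⇒ minimal covering band is its complement: 360° − 286.1° = 73.9°.
Band runs from +145.0° eastward to -141.1°, crossing the antimeridian.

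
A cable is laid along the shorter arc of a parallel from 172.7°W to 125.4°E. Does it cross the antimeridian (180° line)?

Naïve |125.4 − -172.7| = 298.1° > 180°, so the shorter arc goes the other way round — across 180°.
Signed shortest Δλ = ((125.4 − -172.7 + 180) mod 360) − 180 = -61.9°.
Going west by 61.9° from -172.7° passes through 180° before reaching +125.4°.

Yes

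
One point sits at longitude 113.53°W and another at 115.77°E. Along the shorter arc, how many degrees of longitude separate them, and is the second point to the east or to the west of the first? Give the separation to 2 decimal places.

130.70° west

Raw difference: 115.77 − -113.53 = 229.3°.
Normalise into (−180°, 180°]: 229.3° − 360° = -130.7°.
Negative ⇒ the second point lies to the west; separation 130.70°.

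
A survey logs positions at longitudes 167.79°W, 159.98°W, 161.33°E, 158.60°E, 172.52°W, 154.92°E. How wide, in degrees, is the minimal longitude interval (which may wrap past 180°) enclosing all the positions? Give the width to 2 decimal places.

Sort the longitudes: -172.52°, -167.79°, -159.98°, +154.92°, +158.60°, +161.33°.
Eastward gaps between consecutive values (wrapping around): 4.73°, 7.81°, 314.90°, 3.68°, 2.73°, 26.15°.
Largest gap = 314.90° ⇒ minimal covering band is its complement: 360° − 314.90° = 45.10°.
Band runs from +154.92° eastward to -159.98°, crossing the antimeridian.

45.10°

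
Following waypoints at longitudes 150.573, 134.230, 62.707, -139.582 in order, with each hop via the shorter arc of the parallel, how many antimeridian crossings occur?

1

Leg 1: +150.573° → +134.230°, shortest Δλ = -16.343° (west) — does not cross 180°.
Leg 2: +134.230° → +62.707°, shortest Δλ = -71.523° (west) — does not cross 180°.
Leg 3: +62.707° → -139.582°, shortest Δλ = 157.711° (east) — crosses 180°.
Total crossings: 1.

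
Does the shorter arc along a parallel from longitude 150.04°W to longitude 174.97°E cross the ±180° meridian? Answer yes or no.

Naïve |174.97 − -150.04| = 325.01° > 180°, so the shorter arc goes the other way round — across 180°.
Signed shortest Δλ = ((174.97 − -150.04 + 180) mod 360) − 180 = -34.99°.
Going west by 34.99° from -150.04° passes through 180° before reaching +174.97°.

Yes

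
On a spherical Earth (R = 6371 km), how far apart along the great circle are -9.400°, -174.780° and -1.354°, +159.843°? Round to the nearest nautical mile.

Δλ = 159.843 − -174.780 = 334.623°; wrapped into (−180°, 180°]: -25.377°.
Δφ = -1.354 − -9.400 = 8.046°.
a = sin²(Δφ/2) + cos φ₁ · cos φ₂ · sin²(Δλ/2) = 0.052507.
c = 2·atan2(√a, √(1−a)) = 0.46240 rad → d = 6371·c ≈ 2945.93 km ≈ 1590.68 nmi.

1591 nmi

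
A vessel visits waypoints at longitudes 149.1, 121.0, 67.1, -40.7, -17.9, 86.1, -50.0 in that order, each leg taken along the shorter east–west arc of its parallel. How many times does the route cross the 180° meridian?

0

Leg 1: +149.1° → +121.0°, shortest Δλ = -28.1° (west) — does not cross 180°.
Leg 2: +121.0° → +67.1°, shortest Δλ = -53.9° (west) — does not cross 180°.
Leg 3: +67.1° → -40.7°, shortest Δλ = -107.8° (west) — does not cross 180°.
Leg 4: -40.7° → -17.9°, shortest Δλ = 22.8° (east) — does not cross 180°.
Leg 5: -17.9° → +86.1°, shortest Δλ = 104.0° (east) — does not cross 180°.
Leg 6: +86.1° → -50.0°, shortest Δλ = -136.1° (west) — does not cross 180°.
Total crossings: 0.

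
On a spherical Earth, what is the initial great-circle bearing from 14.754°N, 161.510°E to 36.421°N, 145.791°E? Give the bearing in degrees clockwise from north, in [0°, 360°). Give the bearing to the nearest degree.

Δλ = 145.791 − 161.510 = -15.719°.
θ = atan2( sin Δλ · cos φ₂ , cos φ₁ · sin φ₂ − sin φ₁ · cos φ₂ · cos Δλ )
  = atan2(-0.21800, 0.37688) = -30.047° → normalised to [0°, 360°): 329.953°.

330°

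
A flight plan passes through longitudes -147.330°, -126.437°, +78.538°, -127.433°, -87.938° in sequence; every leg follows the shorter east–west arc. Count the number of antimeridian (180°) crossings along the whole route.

2

Leg 1: -147.330° → -126.437°, shortest Δλ = 20.893° (east) — does not cross 180°.
Leg 2: -126.437° → +78.538°, shortest Δλ = -155.025° (west) — crosses 180°.
Leg 3: +78.538° → -127.433°, shortest Δλ = 154.029° (east) — crosses 180°.
Leg 4: -127.433° → -87.938°, shortest Δλ = 39.495° (east) — does not cross 180°.
Total crossings: 2.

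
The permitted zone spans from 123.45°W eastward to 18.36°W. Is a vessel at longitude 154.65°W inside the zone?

No

Band width going east from -123.45° to -18.36°: ((-18.36 − -123.45) mod 360) = 105.09°.
Offset of -154.65° east of the west edge: ((-154.65 − -123.45) mod 360) = 328.80°.
328.80° > 105.09° ⇒ outside.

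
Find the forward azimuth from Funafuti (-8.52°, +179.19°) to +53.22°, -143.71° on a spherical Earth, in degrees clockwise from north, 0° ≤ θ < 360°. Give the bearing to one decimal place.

Δλ = -143.71 − 179.19 = -322.90°; wrapped into (−180°, 180°]: 37.10°.
θ = atan2( sin Δλ · cos φ₂ , cos φ₁ · sin φ₂ − sin φ₁ · cos φ₂ · cos Δλ )
  = atan2(0.36117, 0.86285) = 22.713° → normalised to [0°, 360°): 22.713°.

22.7°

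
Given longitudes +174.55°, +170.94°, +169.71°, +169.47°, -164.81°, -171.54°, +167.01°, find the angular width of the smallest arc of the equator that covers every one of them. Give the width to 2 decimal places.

28.18°

Sort the longitudes: -171.54°, -164.81°, +167.01°, +169.47°, +169.71°, +170.94°, +174.55°.
Eastward gaps between consecutive values (wrapping around): 6.73°, 331.82°, 2.46°, 0.24°, 1.23°, 3.61°, 13.91°.
Largest gap = 331.82° ⇒ minimal covering band is its complement: 360° − 331.82° = 28.18°.
Band runs from +167.01° eastward to -164.81°, crossing the antimeridian.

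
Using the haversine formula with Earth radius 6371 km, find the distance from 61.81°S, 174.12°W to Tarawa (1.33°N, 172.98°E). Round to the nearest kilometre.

7106 km

Δλ = 172.98 − -174.12 = 347.10°; wrapped into (−180°, 180°]: -12.90°.
Δφ = 1.33 − -61.81 = 63.14°.
a = sin²(Δφ/2) + cos φ₁ · cos φ₂ · sin²(Δλ/2) = 0.280054.
c = 2·atan2(√a, √(1−a)) = 1.11532 rad → d = 6371·c ≈ 7105.69 km.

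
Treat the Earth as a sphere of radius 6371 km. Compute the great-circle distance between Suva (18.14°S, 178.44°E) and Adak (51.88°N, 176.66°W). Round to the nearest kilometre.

7800 km

Δλ = -176.66 − 178.44 = -355.10°; wrapped into (−180°, 180°]: 4.90°.
Δφ = 51.88 − -18.14 = 70.02°.
a = sin²(Δφ/2) + cos φ₁ · cos φ₂ · sin²(Δλ/2) = 0.330226.
c = 2·atan2(√a, √(1−a)) = 1.22436 rad → d = 6371·c ≈ 7800.40 km.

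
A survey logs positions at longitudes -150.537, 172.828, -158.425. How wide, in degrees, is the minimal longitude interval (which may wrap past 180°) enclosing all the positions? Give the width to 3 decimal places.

Sort the longitudes: -158.425°, -150.537°, +172.828°.
Eastward gaps between consecutive values (wrapping around): 7.888°, 323.365°, 28.747°.
Largest gap = 323.365° ⇒ minimal covering band is its complement: 360° − 323.365° = 36.635°.
Band runs from +172.828° eastward to -150.537°, crossing the antimeridian.

36.635°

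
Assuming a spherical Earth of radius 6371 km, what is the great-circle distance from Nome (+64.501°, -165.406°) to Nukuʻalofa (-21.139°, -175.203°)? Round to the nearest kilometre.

9560 km

Δλ = -175.203 − -165.406 = -9.797°.
Δφ = -21.139 − 64.501 = -85.640°.
a = sin²(Δφ/2) + cos φ₁ · cos φ₂ · sin²(Δλ/2) = 0.464916.
c = 2·atan2(√a, √(1−a)) = 1.50057 rad → d = 6371·c ≈ 9560.14 km.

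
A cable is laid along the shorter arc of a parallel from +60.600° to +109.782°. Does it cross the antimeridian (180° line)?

No

Signed shortest Δλ = ((109.782 − 60.600 + 180) mod 360) − 180 = 49.182°.
Going east by 49.182° from +60.600° reaches +109.782° without touching 180°.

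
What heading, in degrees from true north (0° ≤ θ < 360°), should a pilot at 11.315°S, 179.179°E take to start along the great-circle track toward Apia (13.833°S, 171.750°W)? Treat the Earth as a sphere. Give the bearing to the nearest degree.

Δλ = -171.750 − 179.179 = -350.929°; wrapped into (−180°, 180°]: 9.071°.
θ = atan2( sin Δλ · cos φ₂ , cos φ₁ · sin φ₂ − sin φ₁ · cos φ₂ · cos Δλ )
  = atan2(0.15309, -0.04632) = 106.833° → normalised to [0°, 360°): 106.833°.

107°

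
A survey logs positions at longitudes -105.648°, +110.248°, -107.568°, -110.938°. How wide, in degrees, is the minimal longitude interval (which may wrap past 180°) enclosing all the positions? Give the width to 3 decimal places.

144.104°

Sort the longitudes: -110.938°, -107.568°, -105.648°, +110.248°.
Eastward gaps between consecutive values (wrapping around): 3.370°, 1.920°, 215.896°, 138.814°.
Largest gap = 215.896° ⇒ minimal covering band is its complement: 360° − 215.896° = 144.104°.
Band runs from +110.248° eastward to -105.648°, crossing the antimeridian.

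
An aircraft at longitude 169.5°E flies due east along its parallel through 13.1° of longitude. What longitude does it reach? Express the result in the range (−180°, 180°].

177.4°W

Start at +169.5°; shift +13.1° → +182.6°.
+182.6° lies outside (−180°, 180°]; subtract 360° → -177.4°.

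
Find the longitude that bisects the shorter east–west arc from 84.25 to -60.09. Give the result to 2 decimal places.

+12.08°

Signed shortest Δλ from +84.25° to -60.09° is -144.34°.
Midpoint longitude = +84.25° + (-144.34°)/2 = +84.25° − 72.17° = +12.08°.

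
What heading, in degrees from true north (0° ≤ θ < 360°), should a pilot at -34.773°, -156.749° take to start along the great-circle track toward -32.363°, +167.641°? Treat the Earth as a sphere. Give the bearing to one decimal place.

264.4°

Δλ = 167.641 − -156.749 = 324.390°; wrapped into (−180°, 180°]: -35.610°.
θ = atan2( sin Δλ · cos φ₂ , cos φ₁ · sin φ₂ − sin φ₁ · cos φ₂ · cos Δλ )
  = atan2(-0.49182, -0.04804) = -95.578° → normalised to [0°, 360°): 264.422°.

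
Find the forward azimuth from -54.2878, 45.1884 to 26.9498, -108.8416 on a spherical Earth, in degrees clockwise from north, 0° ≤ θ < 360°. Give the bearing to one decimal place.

225.3°

Δλ = -108.8416 − 45.1884 = -154.0300°.
θ = atan2( sin Δλ · cos φ₂ , cos φ₁ · sin φ₂ − sin φ₁ · cos φ₂ · cos Δλ )
  = atan2(-0.39035, -0.38615) = -134.691° → normalised to [0°, 360°): 225.309°.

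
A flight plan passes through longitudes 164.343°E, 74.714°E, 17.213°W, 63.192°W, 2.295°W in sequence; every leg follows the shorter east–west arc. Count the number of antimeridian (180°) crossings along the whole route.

Leg 1: +164.343° → +74.714°, shortest Δλ = -89.629° (west) — does not cross 180°.
Leg 2: +74.714° → -17.213°, shortest Δλ = -91.927° (west) — does not cross 180°.
Leg 3: -17.213° → -63.192°, shortest Δλ = -45.979° (west) — does not cross 180°.
Leg 4: -63.192° → -2.295°, shortest Δλ = 60.897° (east) — does not cross 180°.
Total crossings: 0.

0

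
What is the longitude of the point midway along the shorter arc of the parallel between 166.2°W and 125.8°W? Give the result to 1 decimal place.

146.0°W

Signed shortest Δλ from -166.2° to -125.8° is +40.4°.
Midpoint longitude = -166.2° + (+40.4°)/2 = -166.2° + 20.2° = -146.0°.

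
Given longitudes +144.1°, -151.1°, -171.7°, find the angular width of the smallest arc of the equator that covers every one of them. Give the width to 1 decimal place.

64.8°

Sort the longitudes: -171.7°, -151.1°, +144.1°.
Eastward gaps between consecutive values (wrapping around): 20.6°, 295.2°, 44.2°.
Largest gap = 295.2° ⇒ minimal covering band is its complement: 360° − 295.2° = 64.8°.
Band runs from +144.1° eastward to -151.1°, crossing the antimeridian.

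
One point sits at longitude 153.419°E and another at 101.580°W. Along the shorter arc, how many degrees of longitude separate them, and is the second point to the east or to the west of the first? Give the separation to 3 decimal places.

Raw difference: -101.580 − 153.419 = -254.999°.
Normalise into (−180°, 180°]: -254.999° + 360° = 105.001°.
Positive ⇒ the second point lies to the east; separation 105.001°.

105.001° east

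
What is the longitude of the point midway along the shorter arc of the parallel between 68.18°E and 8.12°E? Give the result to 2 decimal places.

38.15°E

Signed shortest Δλ from +68.18° to +8.12° is -60.06°.
Midpoint longitude = +68.18° + (-60.06°)/2 = +68.18° − 30.03° = +38.15°.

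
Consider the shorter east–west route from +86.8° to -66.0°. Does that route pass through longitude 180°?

No

Signed shortest Δλ = ((-66.0 − 86.8 + 180) mod 360) − 180 = -152.8°.
Going west by 152.8° from +86.8° reaches -66.0° without touching 180°.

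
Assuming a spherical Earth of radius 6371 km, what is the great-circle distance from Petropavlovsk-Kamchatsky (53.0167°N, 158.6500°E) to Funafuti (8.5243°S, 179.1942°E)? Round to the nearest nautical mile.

3841 nmi

Δλ = 179.1942 − 158.6500 = 20.5442°.
Δφ = -8.5243 − 53.0167 = -61.5410°.
a = sin²(Δφ/2) + cos φ₁ · cos φ₂ · sin²(Δλ/2) = 0.280654.
c = 2·atan2(√a, √(1−a)) = 1.11665 rad → d = 6371·c ≈ 7114.19 km ≈ 3841.36 nmi.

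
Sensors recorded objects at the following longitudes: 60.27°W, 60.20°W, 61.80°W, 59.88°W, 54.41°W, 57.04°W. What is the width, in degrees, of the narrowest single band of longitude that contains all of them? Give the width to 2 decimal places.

7.39°

Sort the longitudes: -61.80°, -60.27°, -60.20°, -59.88°, -57.04°, -54.41°.
Eastward gaps between consecutive values (wrapping around): 1.53°, 0.07°, 0.32°, 2.84°, 2.63°, 352.61°.
Largest gap = 352.61° ⇒ minimal covering band is its complement: 360° − 352.61° = 7.39°.
Band runs from -61.80° eastward to -54.41°.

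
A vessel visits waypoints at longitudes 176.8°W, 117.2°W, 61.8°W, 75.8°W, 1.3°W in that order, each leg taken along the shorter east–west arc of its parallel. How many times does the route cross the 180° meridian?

Leg 1: -176.8° → -117.2°, shortest Δλ = 59.6° (east) — does not cross 180°.
Leg 2: -117.2° → -61.8°, shortest Δλ = 55.4° (east) — does not cross 180°.
Leg 3: -61.8° → -75.8°, shortest Δλ = -14.0° (west) — does not cross 180°.
Leg 4: -75.8° → -1.3°, shortest Δλ = 74.5° (east) — does not cross 180°.
Total crossings: 0.

0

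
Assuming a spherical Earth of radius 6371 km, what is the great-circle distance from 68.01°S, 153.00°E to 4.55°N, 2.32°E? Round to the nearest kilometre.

12622 km

Δλ = 2.32 − 153.00 = -150.68°.
Δφ = 4.55 − -68.01 = 72.56°.
a = sin²(Δφ/2) + cos φ₁ · cos φ₂ · sin²(Δλ/2) = 0.699503.
c = 2·atan2(√a, √(1−a)) = 1.98123 rad → d = 6371·c ≈ 12622.41 km.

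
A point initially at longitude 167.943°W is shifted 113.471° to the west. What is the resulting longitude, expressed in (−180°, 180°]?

78.586°E

Start at -167.943°; shift −113.471° → -281.414°.
-281.414° lies outside (−180°, 180°]; add 360° → +78.586°.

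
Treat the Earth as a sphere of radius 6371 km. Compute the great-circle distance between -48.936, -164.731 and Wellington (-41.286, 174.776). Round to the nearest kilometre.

Δλ = 174.776 − -164.731 = 339.507°; wrapped into (−180°, 180°]: -20.493°.
Δφ = -41.286 − -48.936 = 7.650°.
a = sin²(Δφ/2) + cos φ₁ · cos φ₂ · sin²(Δλ/2) = 0.020069.
c = 2·atan2(√a, √(1−a)) = 0.28429 rad → d = 6371·c ≈ 1811.20 km.

1811 km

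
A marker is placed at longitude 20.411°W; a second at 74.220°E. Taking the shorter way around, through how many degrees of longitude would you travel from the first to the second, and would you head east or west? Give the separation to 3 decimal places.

94.631° east

Raw difference: 74.220 − -20.411 = 94.631°.
Normalise into (−180°, 180°]: 94.631° stays 94.631°.
Positive ⇒ the second point lies to the east; separation 94.631°.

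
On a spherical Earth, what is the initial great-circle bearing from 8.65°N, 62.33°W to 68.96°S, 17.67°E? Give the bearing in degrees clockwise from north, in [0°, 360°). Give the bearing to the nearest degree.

Δλ = 17.67 − -62.33 = 80.00°.
θ = atan2( sin Δλ · cos φ₂ , cos φ₁ · sin φ₂ − sin φ₁ · cos φ₂ · cos Δλ )
  = atan2(0.35357, -0.93209) = 159.227° → normalised to [0°, 360°): 159.227°.

159°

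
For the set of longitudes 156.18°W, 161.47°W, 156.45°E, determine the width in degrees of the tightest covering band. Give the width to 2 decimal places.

Sort the longitudes: -161.47°, -156.18°, +156.45°.
Eastward gaps between consecutive values (wrapping around): 5.29°, 312.63°, 42.08°.
Largest gap = 312.63° ⇒ minimal covering band is its complement: 360° − 312.63° = 47.37°.
Band runs from +156.45° eastward to -156.18°, crossing the antimeridian.

47.37°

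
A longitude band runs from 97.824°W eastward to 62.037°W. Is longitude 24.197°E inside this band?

No

Band width going east from -97.824° to -62.037°: ((-62.037 − -97.824) mod 360) = 35.787°.
Offset of +24.197° east of the west edge: ((24.197 − -97.824) mod 360) = 122.021°.
122.021° > 35.787° ⇒ outside.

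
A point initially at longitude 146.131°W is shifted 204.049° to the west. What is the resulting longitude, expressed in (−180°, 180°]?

Start at -146.131°; shift −204.049° → -350.180°.
-350.180° lies outside (−180°, 180°]; add 360° → +9.820°.

9.820°E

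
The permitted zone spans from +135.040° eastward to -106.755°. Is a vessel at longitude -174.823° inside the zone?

Band width going east from +135.040° to -106.755°: ((-106.755 − 135.040) mod 360) = 118.205°.
Offset of -174.823° east of the west edge: ((-174.823 − 135.040) mod 360) = 50.137°.
50.137° ≤ 118.205° ⇒ inside.

Yes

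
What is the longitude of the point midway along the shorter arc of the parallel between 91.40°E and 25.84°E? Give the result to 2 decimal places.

Signed shortest Δλ from +91.40° to +25.84° is -65.56°.
Midpoint longitude = +91.40° + (-65.56°)/2 = +91.40° − 32.78° = +58.62°.

58.62°E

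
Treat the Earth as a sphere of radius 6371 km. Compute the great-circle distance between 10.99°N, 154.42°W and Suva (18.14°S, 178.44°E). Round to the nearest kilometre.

4400 km

Δλ = 178.44 − -154.42 = 332.86°; wrapped into (−180°, 180°]: -27.14°.
Δφ = -18.14 − 10.99 = -29.13°.
a = sin²(Δφ/2) + cos φ₁ · cos φ₂ · sin²(Δλ/2) = 0.114598.
c = 2·atan2(√a, √(1−a)) = 0.69070 rad → d = 6371·c ≈ 4400.42 km.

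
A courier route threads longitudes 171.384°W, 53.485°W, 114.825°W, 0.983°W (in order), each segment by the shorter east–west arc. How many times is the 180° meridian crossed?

Leg 1: -171.384° → -53.485°, shortest Δλ = 117.899° (east) — does not cross 180°.
Leg 2: -53.485° → -114.825°, shortest Δλ = -61.34° (west) — does not cross 180°.
Leg 3: -114.825° → -0.983°, shortest Δλ = 113.842° (east) — does not cross 180°.
Total crossings: 0.

0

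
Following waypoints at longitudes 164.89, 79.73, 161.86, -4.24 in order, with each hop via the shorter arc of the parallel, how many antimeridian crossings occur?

Leg 1: +164.89° → +79.73°, shortest Δλ = -85.16° (west) — does not cross 180°.
Leg 2: +79.73° → +161.86°, shortest Δλ = 82.13° (east) — does not cross 180°.
Leg 3: +161.86° → -4.24°, shortest Δλ = -166.1° (west) — does not cross 180°.
Total crossings: 0.

0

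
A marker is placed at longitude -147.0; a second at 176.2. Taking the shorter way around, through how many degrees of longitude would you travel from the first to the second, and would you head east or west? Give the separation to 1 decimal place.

36.8° west

Raw difference: 176.2 − -147.0 = 323.2°.
Normalise into (−180°, 180°]: 323.2° − 360° = -36.8°.
Negative ⇒ the second point lies to the west; separation 36.8°.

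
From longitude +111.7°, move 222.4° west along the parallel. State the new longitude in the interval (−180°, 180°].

Start at +111.7°; shift −222.4° → -110.7°.
-110.7° already lies in (−180°, 180°].

-110.7°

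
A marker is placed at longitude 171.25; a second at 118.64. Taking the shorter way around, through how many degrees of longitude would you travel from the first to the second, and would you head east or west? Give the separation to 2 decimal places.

52.61° west

Raw difference: 118.64 − 171.25 = -52.61°.
Normalise into (−180°, 180°]: -52.61° stays -52.61°.
Negative ⇒ the second point lies to the west; separation 52.61°.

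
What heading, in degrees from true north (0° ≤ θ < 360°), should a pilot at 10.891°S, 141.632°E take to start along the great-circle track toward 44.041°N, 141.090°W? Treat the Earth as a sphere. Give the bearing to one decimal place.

44.5°

Δλ = -141.090 − 141.632 = -282.722°; wrapped into (−180°, 180°]: 77.278°.
θ = atan2( sin Δλ · cos φ₂ , cos φ₁ · sin φ₂ − sin φ₁ · cos φ₂ · cos Δλ )
  = atan2(0.70119, 0.71256) = 44.539° → normalised to [0°, 360°): 44.539°.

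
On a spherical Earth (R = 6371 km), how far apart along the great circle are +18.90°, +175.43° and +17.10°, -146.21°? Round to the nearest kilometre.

4054 km

Δλ = -146.21 − 175.43 = -321.64°; wrapped into (−180°, 180°]: 38.36°.
Δφ = 17.10 − 18.90 = -1.80°.
a = sin²(Δφ/2) + cos φ₁ · cos φ₂ · sin²(Δλ/2) = 0.097850.
c = 2·atan2(√a, √(1−a)) = 0.63630 rad → d = 6371·c ≈ 4053.86 km.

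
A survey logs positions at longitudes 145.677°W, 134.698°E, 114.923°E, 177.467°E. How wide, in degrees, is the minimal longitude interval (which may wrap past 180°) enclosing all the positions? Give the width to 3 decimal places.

99.400°

Sort the longitudes: -145.677°, +114.923°, +134.698°, +177.467°.
Eastward gaps between consecutive values (wrapping around): 260.600°, 19.775°, 42.769°, 36.856°.
Largest gap = 260.600° ⇒ minimal covering band is its complement: 360° − 260.600° = 99.400°.
Band runs from +114.923° eastward to -145.677°, crossing the antimeridian.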